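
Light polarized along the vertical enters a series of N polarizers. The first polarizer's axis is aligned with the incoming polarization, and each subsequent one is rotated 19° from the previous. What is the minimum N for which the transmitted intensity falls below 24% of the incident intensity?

First polarizer is aligned with the polarization: full transmission.
Each further stage multiplies by cos²(19°) = 0.894.
After N polarizers: T = 0.894^(N−1). Require T < 0.24 ⇒ N−1 > ln(0.24)/ln(0.894) = 12.74, so N−1 ≥ 13 and N = 14.
Check: N=14 gives T = 0.233 < 0.24; N=13 gives T = 0.2607.

N = 14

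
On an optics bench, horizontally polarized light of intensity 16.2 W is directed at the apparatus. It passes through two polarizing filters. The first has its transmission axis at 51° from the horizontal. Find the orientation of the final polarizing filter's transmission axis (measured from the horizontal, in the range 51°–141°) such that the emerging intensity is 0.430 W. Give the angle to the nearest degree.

θ ≈ 126°

I₁ = I₀ cos²(51° − 0°) = I₀ cos²(51°) = 0.396 I₀.
Target fraction: 0.430 / 16.2 W = 0.02654 of I₀.
Need I₂/I₀ = 0.02654, so cos²(θ − 51°) = 0.02654 / 0.396 = 0.06702.
θ − 51° = arccos(√0.06702) = 75.0°, giving θ ≈ 51 + 75.0 = 126.0°.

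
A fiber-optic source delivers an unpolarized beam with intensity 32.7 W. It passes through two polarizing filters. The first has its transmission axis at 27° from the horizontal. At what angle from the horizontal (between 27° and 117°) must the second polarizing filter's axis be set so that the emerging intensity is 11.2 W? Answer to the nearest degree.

θ ≈ 61°

Unpolarized light through the first polarizer → I₁ = ½ I₀, now polarized at 27°.
Target fraction: 11.2 / 32.7 W = 0.3425 of I₀.
Need I₂/I₀ = 0.3425, so cos²(θ − 27°) = 0.3425 / 0.5 = 0.685.
θ − 27° = arccos(√0.685) = 34.1°, giving θ ≈ 27 + 34.1 = 61.1°.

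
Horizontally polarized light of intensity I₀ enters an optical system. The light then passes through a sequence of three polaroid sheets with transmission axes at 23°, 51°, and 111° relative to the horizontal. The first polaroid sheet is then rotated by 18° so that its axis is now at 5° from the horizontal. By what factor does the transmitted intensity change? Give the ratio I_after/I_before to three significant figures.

Before rotation:
I₁ = I₀ cos²(23° − 0°) = I₀ cos²(23°) = 0.8473 I₀.
I₂ = I₁ cos²(51° − 23°) = 0.8473 I₀ · cos²(28°) = 0.6606 I₀.
I₃ = I₂ cos²(111° − 51°) = 0.6606 I₀ · cos²(60°) = 0.1651 I₀.
After rotation:
I₁ = I₀ cos²(5° − 0°) = I₀ cos²(5°) = 0.9924 I₀.
I₂ = I₁ cos²(51° − 5°) = 0.9924 I₀ · cos²(46°) = 0.4789 I₀.
I₃ = I₂ cos²(111° − 51°) = 0.4789 I₀ · cos²(60°) = 0.1197 I₀.
Ratio = 0.1197 / 0.1651 = 0.725.

I_new/I_old ≈ 0.725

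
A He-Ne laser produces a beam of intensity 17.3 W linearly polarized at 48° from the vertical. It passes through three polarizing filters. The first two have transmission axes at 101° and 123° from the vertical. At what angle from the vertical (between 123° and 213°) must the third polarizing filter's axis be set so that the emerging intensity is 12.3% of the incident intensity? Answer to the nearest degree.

I₁ = I₀ cos²(101° − 48°) = I₀ cos²(53°) = 0.3622 I₀.
I₂ = I₁ cos²(123° − 101°) = 0.3622 I₀ · cos²(22°) = 0.3114 I₀.
Need I₃/I₀ = 0.123, so cos²(θ − 123°) = 0.123 / 0.3114 = 0.395.
θ − 123° = arccos(√0.395) = 51.1°, giving θ ≈ 123 + 51.1 = 174.1°.

θ ≈ 174°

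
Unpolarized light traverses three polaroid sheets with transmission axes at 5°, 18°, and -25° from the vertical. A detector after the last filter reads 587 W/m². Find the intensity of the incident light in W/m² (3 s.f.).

Unpolarized light through the first polarizer → I₁ = ½ I₀, now polarized at 5°.
I₂ = I₁ cos²(18° − 5°) = 0.5 I₀ · cos²(13°) = 0.4747 I₀.
I₃ = I₂ cos²(-25° − 18°) = 0.4747 I₀ · cos²(43°) = 0.2539 I₀.
So 587 W/m² = 0.2539 I₀, giving I₀ = 587/0.2539 = 2312 W/m².

I₀ ≈ 2310 W/m²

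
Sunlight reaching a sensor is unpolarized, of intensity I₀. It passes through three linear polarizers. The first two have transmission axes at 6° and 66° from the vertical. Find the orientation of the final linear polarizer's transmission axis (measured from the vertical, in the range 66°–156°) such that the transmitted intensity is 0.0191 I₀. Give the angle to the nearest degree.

Unpolarized light through the first polarizer → I₁ = ½ I₀, now polarized at 6°.
I₂ = I₁ cos²(66° − 6°) = 0.5 I₀ · cos²(60°) = 0.125 I₀.
Need I₃/I₀ = 0.0191, so cos²(θ − 66°) = 0.0191 / 0.125 = 0.1528.
θ − 66° = arccos(√0.1528) = 67.0°, giving θ ≈ 66 + 67.0 = 133.0°.

θ ≈ 133°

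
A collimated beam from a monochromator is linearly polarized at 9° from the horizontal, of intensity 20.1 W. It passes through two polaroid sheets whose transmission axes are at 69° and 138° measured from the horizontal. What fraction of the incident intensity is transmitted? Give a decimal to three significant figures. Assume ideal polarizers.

I₁ = 20.1 W · cos²(60°) = 5.025 W.
I₂ = I₁ · cos²(69°) = 5.025 · 0.1284 = 0.6453 W.
Transmitted fraction = 0.03211.

I/I₀ ≈ 0.0321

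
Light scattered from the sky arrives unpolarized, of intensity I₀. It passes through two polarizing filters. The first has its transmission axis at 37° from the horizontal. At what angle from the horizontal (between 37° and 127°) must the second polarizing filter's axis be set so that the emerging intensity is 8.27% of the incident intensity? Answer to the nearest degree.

Unpolarized light through the first polarizer → I₁ = ½ I₀, now polarized at 37°.
Need I₂/I₀ = 0.0827, so cos²(θ − 37°) = 0.0827 / 0.5 = 0.1654.
θ − 37° = arccos(√0.1654) = 66.0°, giving θ ≈ 37 + 66.0 = 103.0°.

θ ≈ 103°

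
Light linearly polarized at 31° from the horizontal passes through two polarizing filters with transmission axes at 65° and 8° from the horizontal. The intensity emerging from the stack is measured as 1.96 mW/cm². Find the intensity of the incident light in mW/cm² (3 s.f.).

By Malus's law, I₁ = I₀ cos²(65° − 31°) = I₀ cos²(34°) = 0.6873 I₀.
I₂ = I₁ cos²(8° − 65°) = 0.6873 I₀ · cos²(57°) = 0.2039 I₀.
So 1.96 mW/cm² = 0.2039 I₀, giving I₀ = 1.96/0.2039 = 9.614 mW/cm².

I₀ ≈ 9.61 mW/cm²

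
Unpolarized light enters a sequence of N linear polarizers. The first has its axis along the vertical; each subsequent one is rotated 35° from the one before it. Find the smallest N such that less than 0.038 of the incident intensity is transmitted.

N = 8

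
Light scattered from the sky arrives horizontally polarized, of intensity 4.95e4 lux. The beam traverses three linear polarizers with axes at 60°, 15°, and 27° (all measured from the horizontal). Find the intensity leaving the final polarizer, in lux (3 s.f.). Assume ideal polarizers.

By Malus's law, I₁ = 4.95e4 lux · cos²(60°) = 1.238e+04 lux.
I₂ = I₁ · cos²(45°) = 1.238e+04 · 0.5 = 6188 lux.
I₃ = I₂ · cos²(12°) = 6188 · 0.9568 = 5920 lux.

I ≈ 5920 lux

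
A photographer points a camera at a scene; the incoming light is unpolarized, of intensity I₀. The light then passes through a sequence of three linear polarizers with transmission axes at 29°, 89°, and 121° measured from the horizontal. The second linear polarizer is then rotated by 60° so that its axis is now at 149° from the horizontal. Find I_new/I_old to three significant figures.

I_new/I_old ≈ 1.08

Before rotation:
Unpolarized light through the first polarizer → I₁ = ½ I₀, now polarized at 29°.
I₂ = I₁ cos²(89° − 29°) = 0.5 I₀ · cos²(60°) = 0.125 I₀.
I₃ = I₂ cos²(121° − 89°) = 0.125 I₀ · cos²(32°) = 0.0899 I₀.
After rotation:
Unpolarized light through the first polarizer → I₁ = ½ I₀, now polarized at 29°.
Angle between axes 1 and 2: 60°. I₂ = 0.5 I₀ · cos²(60°) = 0.125 I₀.
I₃ = I₂ cos²(121° − 149°) = 0.125 I₀ · cos²(28°) = 0.09745 I₀.
Ratio = 0.09745 / 0.0899 = 1.084.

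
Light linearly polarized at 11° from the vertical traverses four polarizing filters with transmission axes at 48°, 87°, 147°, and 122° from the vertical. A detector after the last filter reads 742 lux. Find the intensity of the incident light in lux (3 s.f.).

I₀ ≈ 9380 lux

By Malus's law, I₁ = I₀ cos²(48° − 11°) = I₀ cos²(37°) = 0.6378 I₀.
I₂ = I₁ cos²(87° − 48°) = 0.6378 I₀ · cos²(39°) = 0.3852 I₀.
I₃ = I₂ cos²(147° − 87°) = 0.3852 I₀ · cos²(60°) = 0.0963 I₀.
I₄ = I₃ cos²(122° − 147°) = 0.0963 I₀ · cos²(25°) = 0.0791 I₀.
So 742 lux = 0.0791 I₀, giving I₀ = 742/0.0791 = 9380 lux.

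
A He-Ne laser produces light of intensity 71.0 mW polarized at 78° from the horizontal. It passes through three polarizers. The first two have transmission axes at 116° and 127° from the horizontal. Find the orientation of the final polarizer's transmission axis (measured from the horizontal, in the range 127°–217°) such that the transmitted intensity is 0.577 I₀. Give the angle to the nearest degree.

I₁ = I₀ cos²(116° − 78°) = I₀ cos²(38°) = 0.621 I₀.
I₂ = I₁ cos²(127° − 116°) = 0.621 I₀ · cos²(11°) = 0.5984 I₀.
Need I₃/I₀ = 0.577, so cos²(θ − 127°) = 0.577 / 0.5984 = 0.9643.
θ − 127° = arccos(√0.9643) = 10.9°, giving θ ≈ 127 + 10.9 = 137.9°.

θ ≈ 138°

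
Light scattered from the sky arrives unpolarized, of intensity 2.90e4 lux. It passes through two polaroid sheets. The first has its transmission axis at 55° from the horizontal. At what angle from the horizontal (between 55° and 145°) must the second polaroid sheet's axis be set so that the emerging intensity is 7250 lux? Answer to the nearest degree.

θ ≈ 100°

Unpolarized light through the first polarizer → I₁ = ½ I₀, now polarized at 55°.
Target fraction: 7250 / 2.90e4 lux = 0.25 of I₀.
Need I₂/I₀ = 0.25, so cos²(θ − 55°) = 0.25 / 0.5 = 0.5.
θ − 55° = arccos(√0.5) = 45.0°, giving θ ≈ 55 + 45.0 = 100.0°.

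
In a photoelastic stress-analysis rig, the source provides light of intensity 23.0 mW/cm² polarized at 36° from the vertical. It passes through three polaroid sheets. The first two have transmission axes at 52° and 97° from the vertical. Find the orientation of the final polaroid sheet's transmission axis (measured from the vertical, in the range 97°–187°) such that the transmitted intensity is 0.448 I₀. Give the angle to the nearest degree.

θ ≈ 107°

I₁ = I₀ cos²(52° − 36°) = I₀ cos²(16°) = 0.924 I₀.
I₂ = I₁ cos²(97° − 52°) = 0.924 I₀ · cos²(45°) = 0.462 I₀.
Need I₃/I₀ = 0.448, so cos²(θ − 97°) = 0.448 / 0.462 = 0.9697.
θ − 97° = arccos(√0.9697) = 10.0°, giving θ ≈ 97 + 10.0 = 107.0°.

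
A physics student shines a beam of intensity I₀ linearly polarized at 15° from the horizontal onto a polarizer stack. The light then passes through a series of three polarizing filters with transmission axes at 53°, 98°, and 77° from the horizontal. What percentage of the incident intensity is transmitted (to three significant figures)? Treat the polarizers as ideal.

I₁ = I₀ cos²(53° − 15°) = I₀ cos²(38°) = 0.621 I₀.
I₂ = I₁ cos²(98° − 53°) = 0.621 I₀ · cos²(45°) = 0.3105 I₀.
I₃ = I₂ cos²(77° − 98°) = 0.3105 I₀ · cos²(21°) = 0.2706 I₀.
That is 27.06% of the incident intensity.

≈ 27.1%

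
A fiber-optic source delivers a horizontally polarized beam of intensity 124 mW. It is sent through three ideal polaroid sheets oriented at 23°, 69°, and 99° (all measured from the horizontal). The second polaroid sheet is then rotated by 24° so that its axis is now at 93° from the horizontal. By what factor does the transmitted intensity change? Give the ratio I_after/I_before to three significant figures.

I_new/I_old ≈ 0.320

Before rotation:
I₁ = I₀ cos²(23° − 0°) = I₀ cos²(23°) = 0.8473 I₀.
I₂ = I₁ cos²(69° − 23°) = 0.8473 I₀ · cos²(46°) = 0.4089 I₀.
I₃ = I₂ cos²(99° − 69°) = 0.4089 I₀ · cos²(30°) = 0.3067 I₀.
After rotation:
I₁ = I₀ cos²(23° − 0°) = I₀ cos²(23°) = 0.8473 I₀.
I₂ = I₁ cos²(93° − 23°) = 0.8473 I₀ · cos²(70°) = 0.09912 I₀.
I₃ = I₂ cos²(99° − 93°) = 0.09912 I₀ · cos²(6°) = 0.09804 I₀.
Ratio = 0.09804 / 0.3067 = 0.3197.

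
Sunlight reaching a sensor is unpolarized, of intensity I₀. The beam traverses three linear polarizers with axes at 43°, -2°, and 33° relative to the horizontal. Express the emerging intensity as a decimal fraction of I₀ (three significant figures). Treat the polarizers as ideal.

Unpolarized light through the first polarizer → I₁ = ½ I₀, now polarized at 43°.
I₂ = I₁ cos²(-2° − 43°) = 0.5 I₀ · cos²(45°) = 0.25 I₀.
I₃ = I₂ cos²(33° + 2°) = 0.25 I₀ · cos²(35°) = 0.1678 I₀.
Transmitted fraction = 0.1678.

≈ 0.168 I₀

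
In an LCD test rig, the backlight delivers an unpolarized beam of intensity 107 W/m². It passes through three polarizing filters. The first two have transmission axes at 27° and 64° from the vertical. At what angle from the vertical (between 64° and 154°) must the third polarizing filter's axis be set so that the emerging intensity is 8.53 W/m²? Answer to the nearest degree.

Unpolarized light through the first polarizer → I₁ = ½ I₀, now polarized at 27°.
I₂ = I₁ cos²(64° − 27°) = 0.5 I₀ · cos²(37°) = 0.3189 I₀.
Target fraction: 8.53 / 107 W/m² = 0.07972 of I₀.
Need I₃/I₀ = 0.07972, so cos²(θ − 64°) = 0.07972 / 0.3189 = 0.25.
θ − 64° = arccos(√0.25) = 60.0°, giving θ ≈ 64 + 60.0 = 124.0°.

θ ≈ 124°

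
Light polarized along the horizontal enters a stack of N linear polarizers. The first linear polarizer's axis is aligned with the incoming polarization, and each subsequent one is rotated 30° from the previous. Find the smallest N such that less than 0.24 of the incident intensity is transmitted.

First polarizer is aligned with the polarization: full transmission.
Each further stage multiplies by cos²(30°) = 0.75.
After N polarizers: T = 0.75^(N−1). Require T < 0.24 ⇒ N−1 > ln(0.24)/ln(0.75) = 4.96, so N−1 ≥ 5 and N = 6.
Check: N=6 gives T = 0.2373 < 0.24; N=5 gives T = 0.3164.

N = 6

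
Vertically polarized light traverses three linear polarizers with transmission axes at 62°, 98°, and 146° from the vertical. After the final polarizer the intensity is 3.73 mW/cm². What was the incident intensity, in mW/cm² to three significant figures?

I₁ = I₀ cos²(62° − 0°) = I₀ cos²(62°) = 0.2204 I₀.
I₂ = I₁ cos²(98° − 62°) = 0.2204 I₀ · cos²(36°) = 0.1443 I₀.
I₃ = I₂ cos²(146° − 98°) = 0.1443 I₀ · cos²(48°) = 0.06459 I₀.
So 3.73 mW/cm² = 0.06459 I₀, giving I₀ = 3.73/0.06459 = 57.75 mW/cm².

I₀ ≈ 57.8 mW/cm²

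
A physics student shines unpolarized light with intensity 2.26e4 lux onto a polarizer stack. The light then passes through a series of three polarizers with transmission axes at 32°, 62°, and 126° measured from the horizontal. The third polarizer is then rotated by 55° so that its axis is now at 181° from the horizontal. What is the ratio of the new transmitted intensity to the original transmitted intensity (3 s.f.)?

I_new/I_old ≈ 1.22

Before rotation:
Unpolarized light through the first polarizer → I₁ = ½ I₀, now polarized at 32°.
I₂ = I₁ cos²(62° − 32°) = 0.5 I₀ · cos²(30°) = 0.375 I₀.
I₃ = I₂ cos²(126° − 62°) = 0.375 I₀ · cos²(64°) = 0.07206 I₀.
After rotation:
Unpolarized light through the first polarizer → I₁ = ½ I₀, now polarized at 32°.
I₂ = I₁ cos²(62° − 32°) = 0.5 I₀ · cos²(30°) = 0.375 I₀.
Angle between axes 2 and 3: 61°. I₃ = 0.375 I₀ · cos²(61°) = 0.08814 I₀.
Ratio = 0.08814 / 0.07206 = 1.223.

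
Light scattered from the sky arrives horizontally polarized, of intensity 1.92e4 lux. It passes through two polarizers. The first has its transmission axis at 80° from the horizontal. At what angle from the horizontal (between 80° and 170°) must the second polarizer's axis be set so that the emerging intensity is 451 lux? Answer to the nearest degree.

θ ≈ 108°

By Malus's law, I₁ = I₀ cos²(80° − 0°) = I₀ cos²(80°) = 0.03015 I₀.
Target fraction: 451 / 1.92e4 lux = 0.02349 of I₀.
Need I₂/I₀ = 0.02349, so cos²(θ − 80°) = 0.02349 / 0.03015 = 0.779.
θ − 80° = arccos(√0.779) = 28.0°, giving θ ≈ 80 + 28.0 = 108.0°.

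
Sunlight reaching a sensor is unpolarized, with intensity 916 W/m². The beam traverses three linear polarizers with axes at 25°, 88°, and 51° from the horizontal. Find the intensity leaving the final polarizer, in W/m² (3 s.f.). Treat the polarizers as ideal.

I ≈ 60.2 W/m²

Unpolarized light through the first polarizer → I₁ = 916 W/m²/2 = 458 W/m², polarized at 25°.
I₂ = I₁ · cos²(63°) = 458 · 0.2061 = 94.4 W/m².
I₃ = I₂ · cos²(37°) = 94.4 · 0.6378 = 60.21 W/m².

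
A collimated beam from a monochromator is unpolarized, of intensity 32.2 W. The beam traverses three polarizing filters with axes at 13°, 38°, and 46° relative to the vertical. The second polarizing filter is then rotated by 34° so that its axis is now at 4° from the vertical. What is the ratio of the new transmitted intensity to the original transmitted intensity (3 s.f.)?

Before rotation:
Unpolarized light through the first polarizer → I₁ = ½ I₀, now polarized at 13°.
I₂ = I₁ cos²(38° − 13°) = 0.5 I₀ · cos²(25°) = 0.4107 I₀.
I₃ = I₂ cos²(46° − 38°) = 0.4107 I₀ · cos²(8°) = 0.4027 I₀.
After rotation:
Unpolarized light through the first polarizer → I₁ = ½ I₀, now polarized at 13°.
I₂ = I₁ cos²(4° − 13°) = 0.5 I₀ · cos²(9°) = 0.4878 I₀.
I₃ = I₂ cos²(46° − 4°) = 0.4878 I₀ · cos²(42°) = 0.2694 I₀.
Ratio = 0.2694 / 0.4027 = 0.6689.

I_new/I_old ≈ 0.669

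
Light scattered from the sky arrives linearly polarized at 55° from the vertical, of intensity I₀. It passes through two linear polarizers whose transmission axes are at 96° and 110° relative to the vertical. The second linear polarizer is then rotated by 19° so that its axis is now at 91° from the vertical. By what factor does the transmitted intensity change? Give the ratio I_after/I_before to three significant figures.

I_new/I_old ≈ 1.05

Before rotation:
I₁ = I₀ cos²(96° − 55°) = I₀ cos²(41°) = 0.5696 I₀.
I₂ = I₁ cos²(110° − 96°) = 0.5696 I₀ · cos²(14°) = 0.5363 I₀.
After rotation:
I₁ = I₀ cos²(96° − 55°) = I₀ cos²(41°) = 0.5696 I₀.
I₂ = I₁ cos²(91° − 96°) = 0.5696 I₀ · cos²(5°) = 0.5653 I₀.
Ratio = 0.5653 / 0.5363 = 1.054.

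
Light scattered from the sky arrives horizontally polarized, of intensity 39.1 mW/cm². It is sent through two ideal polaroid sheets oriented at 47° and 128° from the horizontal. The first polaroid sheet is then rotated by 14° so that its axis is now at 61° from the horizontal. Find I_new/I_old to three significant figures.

I_new/I_old ≈ 3.15

Before rotation:
I₁ = I₀ cos²(47° − 0°) = I₀ cos²(47°) = 0.4651 I₀.
I₂ = I₁ cos²(128° − 47°) = 0.4651 I₀ · cos²(81°) = 0.01138 I₀.
After rotation:
I₁ = I₀ cos²(61° − 0°) = I₀ cos²(61°) = 0.235 I₀.
I₂ = I₁ cos²(128° − 61°) = 0.235 I₀ · cos²(67°) = 0.03588 I₀.
Ratio = 0.03588 / 0.01138 = 3.153.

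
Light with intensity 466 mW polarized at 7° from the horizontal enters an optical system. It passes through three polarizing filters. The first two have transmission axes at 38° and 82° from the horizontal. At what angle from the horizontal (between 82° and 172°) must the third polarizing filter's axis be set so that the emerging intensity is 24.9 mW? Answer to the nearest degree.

θ ≈ 150°

By Malus's law, I₁ = I₀ cos²(38° − 7°) = I₀ cos²(31°) = 0.7347 I₀.
I₂ = I₁ cos²(82° − 38°) = 0.7347 I₀ · cos²(44°) = 0.3802 I₀.
Target fraction: 24.9 / 466 mW = 0.05343 of I₀.
Need I₃/I₀ = 0.05343, so cos²(θ − 82°) = 0.05343 / 0.3802 = 0.1405.
θ − 82° = arccos(√0.1405) = 68.0°, giving θ ≈ 82 + 68.0 = 150.0°.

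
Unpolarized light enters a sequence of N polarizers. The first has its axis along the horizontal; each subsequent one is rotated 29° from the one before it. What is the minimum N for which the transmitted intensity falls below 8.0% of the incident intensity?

First polarizer halves the unpolarized light: factor 1/2.
Each further stage multiplies by cos²(29°) = 0.765.
After N polarizers: T = 0.5·0.765^(N−1). Require T < 0.080 ⇒ N−1 > ln(0.080/0.5)/ln(0.765) = 6.84, so N−1 ≥ 7 and N = 8.
Check: N=8 gives T = 0.07664 < 0.080; N=7 gives T = 0.1002.

N = 8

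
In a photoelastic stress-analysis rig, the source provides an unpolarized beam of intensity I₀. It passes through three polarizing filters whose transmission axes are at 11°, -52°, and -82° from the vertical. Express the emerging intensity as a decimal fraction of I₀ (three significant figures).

≈ 0.0773 I₀

Unpolarized light through the first polarizer → I₁ = ½ I₀, now polarized at 11°.
I₂ = I₁ cos²(-52° − 11°) = 0.5 I₀ · cos²(63°) = 0.1031 I₀.
I₃ = I₂ cos²(-82° + 52°) = 0.1031 I₀ · cos²(30°) = 0.07729 I₀.
Transmitted fraction = 0.07729.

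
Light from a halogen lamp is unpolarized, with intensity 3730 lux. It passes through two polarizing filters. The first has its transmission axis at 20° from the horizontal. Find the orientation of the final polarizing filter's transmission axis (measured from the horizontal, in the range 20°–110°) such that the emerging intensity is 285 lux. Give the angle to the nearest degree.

θ ≈ 87°

Unpolarized light through the first polarizer → I₁ = ½ I₀, now polarized at 20°.
Target fraction: 285 / 3730 lux = 0.07641 of I₀.
Need I₂/I₀ = 0.07641, so cos²(θ − 20°) = 0.07641 / 0.5 = 0.1528.
θ − 20° = arccos(√0.1528) = 67.0°, giving θ ≈ 20 + 67.0 = 87.0°.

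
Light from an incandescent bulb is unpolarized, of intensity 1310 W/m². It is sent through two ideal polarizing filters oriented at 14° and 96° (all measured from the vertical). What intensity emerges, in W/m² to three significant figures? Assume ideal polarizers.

I ≈ 12.7 W/m²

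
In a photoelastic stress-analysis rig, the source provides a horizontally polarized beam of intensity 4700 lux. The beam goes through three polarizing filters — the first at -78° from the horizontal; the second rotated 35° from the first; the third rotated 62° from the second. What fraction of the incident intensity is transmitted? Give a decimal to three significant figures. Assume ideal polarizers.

I₁ = 4700 lux · cos²(78°) = 203.2 lux.
I₂ = I₁ · cos²(35°) = 203.2 · 0.671 = 136.3 lux.
I₃ = I₂ · cos²(62°) = 136.3 · 0.2204 = 30.05 lux.
Transmitted fraction = 0.006393.

I/I₀ ≈ 0.00639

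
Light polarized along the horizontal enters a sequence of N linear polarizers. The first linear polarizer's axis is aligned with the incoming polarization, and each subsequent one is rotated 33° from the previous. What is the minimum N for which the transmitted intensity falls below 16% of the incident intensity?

N = 7

First polarizer is aligned with the polarization: full transmission.
Each further stage multiplies by cos²(33°) = 0.7034.
After N polarizers: T = 0.7034^(N−1). Require T < 0.16 ⇒ N−1 > ln(0.16)/ln(0.7034) = 5.21, so N−1 ≥ 6 and N = 7.
Check: N=7 gives T = 0.1211 < 0.16; N=6 gives T = 0.1722.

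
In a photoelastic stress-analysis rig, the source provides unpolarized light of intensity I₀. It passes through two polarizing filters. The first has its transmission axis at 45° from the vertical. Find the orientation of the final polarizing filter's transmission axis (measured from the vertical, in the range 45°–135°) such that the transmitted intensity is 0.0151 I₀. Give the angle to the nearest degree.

θ ≈ 125°

Unpolarized light through the first polarizer → I₁ = ½ I₀, now polarized at 45°.
Need I₂/I₀ = 0.0151, so cos²(θ − 45°) = 0.0151 / 0.5 = 0.0302.
θ − 45° = arccos(√0.0302) = 80.0°, giving θ ≈ 45 + 80.0 = 125.0°.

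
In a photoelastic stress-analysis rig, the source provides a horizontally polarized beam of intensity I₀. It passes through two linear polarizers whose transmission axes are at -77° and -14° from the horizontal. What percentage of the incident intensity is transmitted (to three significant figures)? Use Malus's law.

By Malus's law, I₁ = I₀ cos²(-77° − 0°) = I₀ cos²(77°) = 0.0506 I₀.
I₂ = I₁ cos²(-14° + 77°) = 0.0506 I₀ · cos²(63°) = 0.01043 I₀.
That is 1.043% of the incident intensity.

≈ 1.04%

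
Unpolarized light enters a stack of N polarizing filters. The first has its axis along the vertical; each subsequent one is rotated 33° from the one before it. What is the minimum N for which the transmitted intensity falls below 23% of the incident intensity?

First polarizer halves the unpolarized light: factor 1/2.
Each further stage multiplies by cos²(33°) = 0.7034.
After N polarizers: T = 0.5·0.7034^(N−1). Require T < 0.23 ⇒ N−1 > ln(0.23/0.5)/ln(0.7034) = 2.21, so N−1 ≥ 3 and N = 4.
Check: N=4 gives T = 0.174 < 0.23; N=3 gives T = 0.2474.

N = 4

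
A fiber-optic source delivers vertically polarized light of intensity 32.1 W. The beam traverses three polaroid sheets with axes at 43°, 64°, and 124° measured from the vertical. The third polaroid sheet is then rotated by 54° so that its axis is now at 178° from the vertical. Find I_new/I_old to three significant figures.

I_new/I_old ≈ 0.662

Before rotation:
I₁ = I₀ cos²(43° − 0°) = I₀ cos²(43°) = 0.5349 I₀.
I₂ = I₁ cos²(64° − 43°) = 0.5349 I₀ · cos²(21°) = 0.4662 I₀.
I₃ = I₂ cos²(124° − 64°) = 0.4662 I₀ · cos²(60°) = 0.1165 I₀.
After rotation:
I₁ = I₀ cos²(43° − 0°) = I₀ cos²(43°) = 0.5349 I₀.
I₂ = I₁ cos²(64° − 43°) = 0.5349 I₀ · cos²(21°) = 0.4662 I₀.
Angle between axes 2 and 3: 66°. I₃ = 0.4662 I₀ · cos²(66°) = 0.07712 I₀.
Ratio = 0.07712 / 0.1165 = 0.6617.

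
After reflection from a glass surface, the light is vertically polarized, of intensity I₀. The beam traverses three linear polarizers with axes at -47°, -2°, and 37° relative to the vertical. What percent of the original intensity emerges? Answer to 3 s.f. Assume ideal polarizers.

I₁ = I₀ cos²(-47° − 0°) = I₀ cos²(47°) = 0.4651 I₀.
I₂ = I₁ cos²(-2° + 47°) = 0.4651 I₀ · cos²(45°) = 0.2326 I₀.
I₃ = I₂ cos²(37° + 2°) = 0.2326 I₀ · cos²(39°) = 0.1405 I₀.
That is 14.05% of the incident intensity.

≈ 14.0%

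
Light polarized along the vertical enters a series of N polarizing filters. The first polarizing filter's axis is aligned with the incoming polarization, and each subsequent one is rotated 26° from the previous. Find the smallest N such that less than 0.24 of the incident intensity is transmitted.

N = 8

First polarizer is aligned with the polarization: full transmission.
Each further stage multiplies by cos²(26°) = 0.8078.
After N polarizers: T = 0.8078^(N−1). Require T < 0.24 ⇒ N−1 > ln(0.24)/ln(0.8078) = 6.69, so N−1 ≥ 7 and N = 8.
Check: N=8 gives T = 0.2245 < 0.24; N=7 gives T = 0.2779.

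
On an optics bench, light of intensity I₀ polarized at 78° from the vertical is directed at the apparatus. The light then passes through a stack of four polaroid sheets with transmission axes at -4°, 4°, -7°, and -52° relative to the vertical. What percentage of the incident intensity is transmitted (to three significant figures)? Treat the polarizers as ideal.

I₁ = I₀ cos²(-4° − 78°) = I₀ cos²(82°) = 0.01937 I₀.
I₂ = I₁ cos²(4° + 4°) = 0.01937 I₀ · cos²(8°) = 0.01899 I₀.
I₃ = I₂ cos²(-7° − 4°) = 0.01899 I₀ · cos²(11°) = 0.0183 I₀.
I₄ = I₃ cos²(-52° + 7°) = 0.0183 I₀ · cos²(45°) = 0.009151 I₀.
That is 0.9151% of the incident intensity.

≈ 0.915%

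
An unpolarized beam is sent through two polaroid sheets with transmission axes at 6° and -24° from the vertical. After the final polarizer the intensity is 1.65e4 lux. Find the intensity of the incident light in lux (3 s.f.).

I₀ ≈ 4.40e4 lux

Unpolarized light through the first polarizer → I₁ = ½ I₀, now polarized at 6°.
I₂ = I₁ cos²(-24° − 6°) = 0.5 I₀ · cos²(30°) = 0.375 I₀.
So 1.65e4 lux = 0.375 I₀, giving I₀ = 1.65e4/0.375 = 4.4e+04 lux.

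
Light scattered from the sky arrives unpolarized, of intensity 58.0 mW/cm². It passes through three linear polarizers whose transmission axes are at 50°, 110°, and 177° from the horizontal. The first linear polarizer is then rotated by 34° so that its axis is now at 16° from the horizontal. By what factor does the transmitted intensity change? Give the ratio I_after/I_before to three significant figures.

Before rotation:
Unpolarized light through the first polarizer → I₁ = ½ I₀, now polarized at 50°.
I₂ = I₁ cos²(110° − 50°) = 0.5 I₀ · cos²(60°) = 0.125 I₀.
I₃ = I₂ cos²(177° − 110°) = 0.125 I₀ · cos²(67°) = 0.01908 I₀.
After rotation:
Unpolarized light through the first polarizer → I₁ = ½ I₀, now polarized at 16°.
Angle between axes 1 and 2: 86°. I₂ = 0.5 I₀ · cos²(86°) = 0.002433 I₀.
I₃ = I₂ cos²(177° − 110°) = 0.002433 I₀ · cos²(67°) = 0.0003714 I₀.
Ratio = 0.0003714 / 0.01908 = 0.01946.

I_new/I_old ≈ 0.0195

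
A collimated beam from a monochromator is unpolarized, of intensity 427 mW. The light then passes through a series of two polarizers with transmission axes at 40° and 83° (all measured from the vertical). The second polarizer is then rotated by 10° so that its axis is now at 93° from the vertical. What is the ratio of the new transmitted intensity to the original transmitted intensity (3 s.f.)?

Before rotation:
Unpolarized light through the first polarizer → I₁ = ½ I₀, now polarized at 40°.
I₂ = I₁ cos²(83° − 40°) = 0.5 I₀ · cos²(43°) = 0.2674 I₀.
After rotation:
Unpolarized light through the first polarizer → I₁ = ½ I₀, now polarized at 40°.
I₂ = I₁ cos²(93° − 40°) = 0.5 I₀ · cos²(53°) = 0.1811 I₀.
Ratio = 0.1811 / 0.2674 = 0.6771.

I_new/I_old ≈ 0.677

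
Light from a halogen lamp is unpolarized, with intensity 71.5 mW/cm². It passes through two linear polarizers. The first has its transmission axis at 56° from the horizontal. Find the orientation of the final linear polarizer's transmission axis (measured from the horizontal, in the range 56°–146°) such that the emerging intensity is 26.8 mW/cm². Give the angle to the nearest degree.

Unpolarized light through the first polarizer → I₁ = ½ I₀, now polarized at 56°.
Target fraction: 26.8 / 71.5 mW/cm² = 0.3748 of I₀.
Need I₂/I₀ = 0.3748, so cos²(θ − 56°) = 0.3748 / 0.5 = 0.7497.
θ − 56° = arccos(√0.7497) = 30.0°, giving θ ≈ 56 + 30.0 = 86.0°.

θ ≈ 86°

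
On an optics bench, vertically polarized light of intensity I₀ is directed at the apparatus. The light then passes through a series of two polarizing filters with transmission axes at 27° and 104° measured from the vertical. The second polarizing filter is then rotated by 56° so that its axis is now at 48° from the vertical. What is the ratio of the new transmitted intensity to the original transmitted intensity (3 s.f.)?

Before rotation:
I₁ = I₀ cos²(27° − 0°) = I₀ cos²(27°) = 0.7939 I₀.
I₂ = I₁ cos²(104° − 27°) = 0.7939 I₀ · cos²(77°) = 0.04017 I₀.
After rotation:
I₁ = I₀ cos²(27° − 0°) = I₀ cos²(27°) = 0.7939 I₀.
I₂ = I₁ cos²(48° − 27°) = 0.7939 I₀ · cos²(21°) = 0.6919 I₀.
Ratio = 0.6919 / 0.04017 = 17.22.

I_new/I_old ≈ 17.2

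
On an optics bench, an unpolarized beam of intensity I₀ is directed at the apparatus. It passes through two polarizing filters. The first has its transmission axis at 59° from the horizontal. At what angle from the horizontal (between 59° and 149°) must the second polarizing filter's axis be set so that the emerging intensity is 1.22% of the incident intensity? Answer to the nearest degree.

θ ≈ 140°

Unpolarized light through the first polarizer → I₁ = ½ I₀, now polarized at 59°.
Need I₂/I₀ = 0.0122, so cos²(θ − 59°) = 0.0122 / 0.5 = 0.0244.
θ − 59° = arccos(√0.0244) = 81.0°, giving θ ≈ 59 + 81.0 = 140.0°.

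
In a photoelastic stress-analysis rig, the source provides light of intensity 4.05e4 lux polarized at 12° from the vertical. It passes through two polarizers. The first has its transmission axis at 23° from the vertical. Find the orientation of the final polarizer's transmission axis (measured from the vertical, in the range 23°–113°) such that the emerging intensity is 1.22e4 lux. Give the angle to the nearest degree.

I₁ = I₀ cos²(23° − 12°) = I₀ cos²(11°) = 0.9636 I₀.
Target fraction: 1.22e4 / 4.05e4 lux = 0.3012 of I₀.
Need I₂/I₀ = 0.3012, so cos²(θ − 23°) = 0.3012 / 0.9636 = 0.3126.
θ − 23° = arccos(√0.3126) = 56.0°, giving θ ≈ 23 + 56.0 = 79.0°.

θ ≈ 79°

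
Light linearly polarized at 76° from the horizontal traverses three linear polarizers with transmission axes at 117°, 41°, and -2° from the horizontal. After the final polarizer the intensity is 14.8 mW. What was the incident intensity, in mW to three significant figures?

I₀ ≈ 830 mW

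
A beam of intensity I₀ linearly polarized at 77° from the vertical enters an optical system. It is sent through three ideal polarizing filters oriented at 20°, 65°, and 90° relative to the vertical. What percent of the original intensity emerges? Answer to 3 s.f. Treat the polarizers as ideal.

I₁ = I₀ cos²(20° − 77°) = I₀ cos²(57°) = 0.2966 I₀.
I₂ = I₁ cos²(65° − 20°) = 0.2966 I₀ · cos²(45°) = 0.1483 I₀.
I₃ = I₂ cos²(90° − 65°) = 0.1483 I₀ · cos²(25°) = 0.1218 I₀.
That is 12.18% of the incident intensity.

≈ 12.2%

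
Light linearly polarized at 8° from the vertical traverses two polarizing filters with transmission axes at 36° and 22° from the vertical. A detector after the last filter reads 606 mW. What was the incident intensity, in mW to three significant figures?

I₀ ≈ 826 mW

I₁ = I₀ cos²(36° − 8°) = I₀ cos²(28°) = 0.7796 I₀.
I₂ = I₁ cos²(22° − 36°) = 0.7796 I₀ · cos²(14°) = 0.734 I₀.
So 606 mW = 0.734 I₀, giving I₀ = 606/0.734 = 825.6 mW.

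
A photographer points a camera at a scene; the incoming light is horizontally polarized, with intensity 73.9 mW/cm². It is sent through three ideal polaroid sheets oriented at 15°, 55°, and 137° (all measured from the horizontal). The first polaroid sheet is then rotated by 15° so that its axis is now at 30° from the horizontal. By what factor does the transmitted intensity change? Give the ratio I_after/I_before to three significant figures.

Before rotation:
By Malus's law, I₁ = I₀ cos²(15° − 0°) = I₀ cos²(15°) = 0.933 I₀.
I₂ = I₁ cos²(55° − 15°) = 0.933 I₀ · cos²(40°) = 0.5475 I₀.
I₃ = I₂ cos²(137° − 55°) = 0.5475 I₀ · cos²(82°) = 0.0106 I₀.
After rotation:
I₁ = I₀ cos²(30° − 0°) = I₀ cos²(30°) = 0.75 I₀.
I₂ = I₁ cos²(55° − 30°) = 0.75 I₀ · cos²(25°) = 0.616 I₀.
I₃ = I₂ cos²(137° − 55°) = 0.616 I₀ · cos²(82°) = 0.01193 I₀.
Ratio = 0.01193 / 0.0106 = 1.125.

I_new/I_old ≈ 1.13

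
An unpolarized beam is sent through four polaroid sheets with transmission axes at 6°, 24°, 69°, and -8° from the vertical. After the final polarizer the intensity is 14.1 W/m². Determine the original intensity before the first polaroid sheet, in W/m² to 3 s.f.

I₀ ≈ 1230 W/m²

Unpolarized light through the first polarizer → I₁ = ½ I₀, now polarized at 6°.
I₂ = I₁ cos²(24° − 6°) = 0.5 I₀ · cos²(18°) = 0.4523 I₀.
I₃ = I₂ cos²(69° − 24°) = 0.4523 I₀ · cos²(45°) = 0.2261 I₀.
I₄ = I₃ cos²(-8° − 69°) = 0.2261 I₀ · cos²(77°) = 0.01144 I₀.
So 14.1 W/m² = 0.01144 I₀, giving I₀ = 14.1/0.01144 = 1232 W/m².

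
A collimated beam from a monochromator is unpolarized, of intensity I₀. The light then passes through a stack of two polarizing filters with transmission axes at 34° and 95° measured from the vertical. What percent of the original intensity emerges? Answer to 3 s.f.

Unpolarized light through the first polarizer → I₁ = ½ I₀, now polarized at 34°.
I₂ = I₁ cos²(95° − 34°) = 0.5 I₀ · cos²(61°) = 0.1175 I₀.
That is 11.75% of the incident intensity.

≈ 11.8%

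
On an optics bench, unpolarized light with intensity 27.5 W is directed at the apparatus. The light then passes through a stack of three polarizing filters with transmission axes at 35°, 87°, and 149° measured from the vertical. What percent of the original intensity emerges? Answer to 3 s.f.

≈ 4.18%

Unpolarized light through the first polarizer → I₁ = 27.5 W/2 = 13.75 W, polarized at 35°.
I₂ = I₁ · cos²(52°) = 13.75 · 0.379 = 5.212 W.
I₃ = I₂ · cos²(62°) = 5.212 · 0.2204 = 1.149 W.
That is 4.177% of the incident intensity.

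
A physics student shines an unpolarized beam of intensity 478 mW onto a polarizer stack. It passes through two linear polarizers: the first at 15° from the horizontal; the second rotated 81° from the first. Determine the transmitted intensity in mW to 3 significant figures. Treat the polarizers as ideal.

I ≈ 5.85 mW

Unpolarized light through the first polarizer → I₁ = 478 mW/2 = 239 mW, polarized at 15°.
I₂ = I₁ · cos²(81°) = 239 · 0.02447 = 5.849 mW.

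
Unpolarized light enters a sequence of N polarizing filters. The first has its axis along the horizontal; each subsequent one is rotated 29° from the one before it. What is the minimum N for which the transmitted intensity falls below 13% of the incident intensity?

First polarizer halves the unpolarized light: factor 1/2.
Each further stage multiplies by cos²(29°) = 0.765.
After N polarizers: T = 0.5·0.765^(N−1). Require T < 0.13 ⇒ N−1 > ln(0.13/0.5)/ln(0.765) = 5.03, so N−1 ≥ 6 and N = 7.
Check: N=7 gives T = 0.1002 < 0.13; N=6 gives T = 0.131.

N = 7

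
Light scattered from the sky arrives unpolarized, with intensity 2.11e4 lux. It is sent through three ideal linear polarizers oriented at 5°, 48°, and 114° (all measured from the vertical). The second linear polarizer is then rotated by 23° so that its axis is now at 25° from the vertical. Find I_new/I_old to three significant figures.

I_new/I_old ≈ 0.00304

Before rotation:
Unpolarized light through the first polarizer → I₁ = ½ I₀, now polarized at 5°.
I₂ = I₁ cos²(48° − 5°) = 0.5 I₀ · cos²(43°) = 0.2674 I₀.
I₃ = I₂ cos²(114° − 48°) = 0.2674 I₀ · cos²(66°) = 0.04424 I₀.
After rotation:
Unpolarized light through the first polarizer → I₁ = ½ I₀, now polarized at 5°.
I₂ = I₁ cos²(25° − 5°) = 0.5 I₀ · cos²(20°) = 0.4415 I₀.
I₃ = I₂ cos²(114° − 25°) = 0.4415 I₀ · cos²(89°) = 0.0001345 I₀.
Ratio = 0.0001345 / 0.04424 = 0.003039.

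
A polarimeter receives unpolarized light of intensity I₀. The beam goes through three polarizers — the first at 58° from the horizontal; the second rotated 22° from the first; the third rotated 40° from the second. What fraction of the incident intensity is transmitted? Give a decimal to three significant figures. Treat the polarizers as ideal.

≈ 0.252 I₀

Unpolarized light through the first polarizer → I₁ = ½ I₀, now polarized at 58°.
I₂ = I₁ cos²(22°) = 0.5 · 0.8597 I₀ = 0.4298 I₀.
I₃ = I₂ cos²(40°) = 0.4298 · 0.5868 I₀ = 0.2522 I₀.
Transmitted fraction = 0.2522.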